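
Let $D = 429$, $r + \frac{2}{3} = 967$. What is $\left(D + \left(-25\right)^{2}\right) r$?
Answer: $\frac{3055546}{3} \approx 1.0185 \cdot 10^{6}$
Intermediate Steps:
$r = \frac{2899}{3}$ ($r = - \frac{2}{3} + 967 = \frac{2899}{3} \approx 966.33$)
$\left(D + \left(-25\right)^{2}\right) r = \left(429 + \left(-25\right)^{2}\right) \frac{2899}{3} = \left(429 + 625\right) \frac{2899}{3} = 1054 \cdot \frac{2899}{3} = \frac{3055546}{3}$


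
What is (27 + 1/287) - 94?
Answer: -19228/287 ≈ -66.996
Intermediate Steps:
(27 + 1/287) - 94 = 7750/287 - 94 = -19228/287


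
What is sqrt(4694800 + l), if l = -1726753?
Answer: 3*sqrt(329783) ≈ 1722.8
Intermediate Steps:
sqrt(4694800 + l) = sqrt(4694800 - 1726753) = sqrt(2968047) = 3*sqrt(329783)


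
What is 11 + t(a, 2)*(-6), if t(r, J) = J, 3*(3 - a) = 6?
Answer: -1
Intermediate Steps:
a = 1 (a = 3 - 1/3*6 = 3 - 2 = 1)
11 + t(a, 2)*(-6) = 11 + 2*(-6) = 11 - 12 = -1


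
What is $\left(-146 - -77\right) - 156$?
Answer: $-225$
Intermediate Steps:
$\left(-146 - -77\right) - 156 = \left(-146 + 77\right) - 156 = -69 - 156 = -225$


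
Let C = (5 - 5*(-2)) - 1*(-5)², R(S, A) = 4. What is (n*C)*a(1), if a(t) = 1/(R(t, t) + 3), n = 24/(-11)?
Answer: 240/77 ≈ 3.1169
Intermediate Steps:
n = -24/11 (n = 24*(-1/11) = -24/11 ≈ -2.1818)
a(t) = ⅐ (a(t) = 1/(4 + 3) = 1/7 = ⅐)
C = -10 (C = (5 + 10) - 1*25 = 15 - 25 = -10)
(n*C)*a(1) = -24/11*(-10)*(⅐) = (240/11)*(⅐) = 240/77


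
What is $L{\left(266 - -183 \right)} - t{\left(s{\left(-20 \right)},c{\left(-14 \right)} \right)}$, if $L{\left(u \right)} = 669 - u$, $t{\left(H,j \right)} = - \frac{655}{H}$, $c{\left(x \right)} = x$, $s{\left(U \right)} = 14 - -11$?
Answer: $\frac{1231}{5} \approx 246.2$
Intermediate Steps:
$s{\left(U \right)} = 25$ ($s{\left(U \right)} = 14 + 11 = 25$)
$L{\left(266 - -183 \right)} - t{\left(s{\left(-20 \right)},c{\left(-14 \right)} \right)} = \left(669 - \left(266 - -183\right)\right) - - \frac{655}{25} = \left(669 - \left(266 + 183\right)\right) - \left(-655\right) \frac{1}{25} = \left(669 - 449\right) - - \frac{131}{5} = \left(669 - 449\right) + \frac{131}{5} = 220 + \frac{131}{5} = \frac{1231}{5}$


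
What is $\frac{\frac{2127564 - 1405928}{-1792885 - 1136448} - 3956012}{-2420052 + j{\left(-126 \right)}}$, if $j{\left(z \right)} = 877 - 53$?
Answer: $\frac{2897119305408}{1771681103731} \approx 1.6352$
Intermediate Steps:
$j{\left(z \right)} = 824$ ($j{\left(z \right)} = 877 - 53 = 824$)
$\frac{\frac{2127564 - 1405928}{-1792885 - 1136448} - 3956012}{-2420052 + j{\left(-126 \right)}} = \frac{\frac{2127564 - 1405928}{-1792885 - 1136448} - 3956012}{-2420052 + 824} = \frac{\frac{721636}{-2929333} - 3956012}{-2419228} = \left(721636 \left(- \frac{1}{2929333}\right) - 3956012\right) \left(- \frac{1}{2419228}\right) = \left(- \frac{721636}{2929333} - 3956012\right) \left(- \frac{1}{2419228}\right) = \left(- \frac{11588477221632}{2929333}\right) \left(- \frac{1}{2419228}\right) = \frac{2897119305408}{1771681103731}$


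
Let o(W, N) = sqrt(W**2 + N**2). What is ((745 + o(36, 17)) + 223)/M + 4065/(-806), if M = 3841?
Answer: -14833457/3095846 + sqrt(1585)/3841 ≈ -4.7810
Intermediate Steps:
o(W, N) = sqrt(N**2 + W**2)
((745 + o(36, 17)) + 223)/M + 4065/(-806) = ((745 + sqrt(17**2 + 36**2)) + 223)/3841 + 4065/(-806) = ((745 + sqrt(289 + 1296)) + 223)*(1/3841) + 4065*(-1/806) = ((745 + sqrt(1585)) + 223)*(1/3841) - 4065/806 = (968 + sqrt(1585))*(1/3841) - 4065/806 = (968/3841 + sqrt(1585)/3841) - 4065/806 = -14833457/3095846 + sqrt(1585)/3841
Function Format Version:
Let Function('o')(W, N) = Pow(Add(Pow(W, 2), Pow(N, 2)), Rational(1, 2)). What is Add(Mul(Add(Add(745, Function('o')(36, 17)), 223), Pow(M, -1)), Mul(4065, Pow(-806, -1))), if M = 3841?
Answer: Add(Rational(-14833457, 3095846), Mul(Rational(1, 3841), Pow(1585, Rational(1, 2)))) ≈ -4.7810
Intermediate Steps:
Function('o')(W, N) = Pow(Add(Pow(N, 2), Pow(W, 2)), Rational(1, 2))
Add(Mul(Add(Add(745, Function('o')(36, 17)), 223), Pow(M, -1)), Mul(4065, Pow(-806, -1))) = Add(Mul(Add(Add(745, Pow(Add(Pow(17, 2), Pow(36, 2)), Rational(1, 2))), 223), Pow(3841, -1)), Mul(4065, Pow(-806, -1))) = Add(Mul(Add(Add(745, Pow(Add(289, 1296), Rational(1, 2))), 223), Rational(1, 3841)), Mul(4065, Rational(-1, 806))) = Add(Mul(Add(Add(745, Pow(1585, Rational(1, 2))), 223), Rational(1, 3841)), Rational(-4065, 806)) = Add(Mul(Add(968, Pow(1585, Rational(1, 2))), Rational(1, 3841)), Rational(-4065, 806)) = Add(Add(Rational(968, 3841), Mul(Rational(1, 3841), Pow(1585, Rational(1, 2)))), Rational(-4065, 806)) = Add(Rational(-14833457, 3095846), Mul(Rational(1, 3841), Pow(1585, Rational(1, 2))))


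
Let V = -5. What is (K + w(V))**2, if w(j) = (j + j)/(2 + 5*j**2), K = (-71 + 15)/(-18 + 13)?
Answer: 49871844/403225 ≈ 123.68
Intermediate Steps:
K = 56/5 (K = -56/(-5) = -56*(-1/5) = 56/5 ≈ 11.200)
w(j) = 2*j/(2 + 5*j**2) (w(j) = (2*j)/(2 + 5*j**2) = 2*j/(2 + 5*j**2))
(K + w(V))**2 = (56/5 + 2*(-5)/(2 + 5*(-5)**2))**2 = (56/5 + 2*(-5)/(2 + 5*25))**2 = (56/5 + 2*(-5)/(2 + 125))**2 = (56/5 + 2*(-5)/127)**2 = (56/5 + 2*(-5)*(1/127))**2 = (56/5 - 10/127)**2 = (7062/635)**2 = 49871844/403225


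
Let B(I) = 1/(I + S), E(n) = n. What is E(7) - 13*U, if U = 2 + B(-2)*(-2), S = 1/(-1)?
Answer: -83/3 ≈ -27.667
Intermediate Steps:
S = -1
B(I) = 1/(-1 + I) (B(I) = 1/(I - 1) = 1/(-1 + I))
U = 8/3 (U = 2 - 2/(-1 - 2) = 2 - 2/(-3) = 2 - 1/3*(-2) = 2 + 2/3 = 8/3 ≈ 2.6667)
E(7) - 13*U = 7 - 13*8/3 = 7 - 104/3 = -83/3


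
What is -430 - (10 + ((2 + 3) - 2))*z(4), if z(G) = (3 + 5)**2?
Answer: -1262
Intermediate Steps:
z(G) = 64 (z(G) = 8**2 = 64)
-430 - (10 + ((2 + 3) - 2))*z(4) = -430 - (10 + ((2 + 3) - 2))*64 = -430 - (10 + (5 - 2))*64 = -430 - (10 + 3)*64 = -430 - 13*64 = -430 - 1*832 = -430 - 832 = -1262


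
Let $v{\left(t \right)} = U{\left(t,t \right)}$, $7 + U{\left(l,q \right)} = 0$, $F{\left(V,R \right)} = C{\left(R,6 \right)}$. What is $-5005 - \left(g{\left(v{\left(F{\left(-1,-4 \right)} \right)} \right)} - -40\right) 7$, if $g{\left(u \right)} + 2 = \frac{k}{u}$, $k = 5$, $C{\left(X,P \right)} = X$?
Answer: $-5266$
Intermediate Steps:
$F{\left(V,R \right)} = R$
$U{\left(l,q \right)} = -7$ ($U{\left(l,q \right)} = -7 + 0 = -7$)
$v{\left(t \right)} = -7$
$g{\left(u \right)} = -2 + \frac{5}{u}$
$-5005 - \left(g{\left(v{\left(F{\left(-1,-4 \right)} \right)} \right)} - -40\right) 7 = -5005 - \left(\left(-2 + \frac{5}{-7}\right) - -40\right) 7 = -5005 - \left(\left(-2 + 5 \left(- \frac{1}{7}\right)\right) + 40\right) 7 = -5005 - \left(\left(-2 - \frac{5}{7}\right) + 40\right) 7 = -5005 - \left(- \frac{19}{7} + 40\right) 7 = -5005 - \frac{261}{7} \cdot 7 = -5005 - 261 = -5266$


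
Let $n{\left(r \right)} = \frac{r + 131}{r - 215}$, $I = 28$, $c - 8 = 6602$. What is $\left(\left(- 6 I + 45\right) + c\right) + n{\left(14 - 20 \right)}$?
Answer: $\frac{1433502}{221} \approx 6486.4$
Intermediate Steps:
$c = 6610$ ($c = 8 + 6602 = 6610$)
$n{\left(r \right)} = \frac{131 + r}{-215 + r}$
$\left(\left(- 6 I + 45\right) + c\right) + n{\left(14 - 20 \right)} = \left(\left(\left(-6\right) 28 + 45\right) + 6610\right) + \frac{131 + \left(14 - 20\right)}{-215 + \left(14 - 20\right)} = \left(\left(-168 + 45\right) + 6610\right) + \frac{131 - 6}{-215 - 6} = \left(-123 + 6610\right) + \frac{1}{-221} \cdot 125 = 6487 - \frac{125}{221} = \frac{1433502}{221}$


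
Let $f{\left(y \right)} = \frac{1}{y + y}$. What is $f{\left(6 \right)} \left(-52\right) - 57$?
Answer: $- \frac{184}{3} \approx -61.333$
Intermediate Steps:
$f{\left(y \right)} = \frac{1}{2 y}$
$f{\left(6 \right)} \left(-52\right) - 57 = \frac{1}{2 \cdot 6} \left(-52\right) - 57 = \frac{1}{2} \cdot \frac{1}{6} \left(-52\right) - 57 = \frac{1}{12} \left(-52\right) - 57 = - \frac{13}{3} - 57 = - \frac{184}{3}$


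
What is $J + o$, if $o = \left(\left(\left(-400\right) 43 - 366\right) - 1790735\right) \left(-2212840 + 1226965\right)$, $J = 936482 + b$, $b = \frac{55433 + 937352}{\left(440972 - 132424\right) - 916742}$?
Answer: $\frac{1084263743770925473}{608194} \approx 1.7828 \cdot 10^{12}$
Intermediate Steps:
$b = - \frac{992785}{608194}$ ($b = \frac{992785}{308548 - 916742} = \frac{992785}{-608194} = 992785 \left(- \frac{1}{608194}\right) = - \frac{992785}{608194} \approx -1.6323$)
$J = \frac{569561740723}{608194}$ ($J = 936482 - \frac{992785}{608194} = \frac{569561740723}{608194} \approx 9.3648 \cdot 10^{5}$)
$o = 1782758748375$ ($o = \left(\left(-17200 - 366\right) - 1790735\right) \left(-985875\right) = \left(-17566 - 1790735\right) \left(-985875\right) = \left(-1808301\right) \left(-985875\right) = 1782758748375$)
$J + o = \frac{569561740723}{608194} + 1782758748375 = \frac{1084263743770925473}{608194}$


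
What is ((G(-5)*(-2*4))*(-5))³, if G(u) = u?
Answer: -8000000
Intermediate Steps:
((G(-5)*(-2*4))*(-5))³ = (-(-10)*4*(-5))³ = (-5*(-8)*(-5))³ = (40*(-5))³ = (-200)³ = -8000000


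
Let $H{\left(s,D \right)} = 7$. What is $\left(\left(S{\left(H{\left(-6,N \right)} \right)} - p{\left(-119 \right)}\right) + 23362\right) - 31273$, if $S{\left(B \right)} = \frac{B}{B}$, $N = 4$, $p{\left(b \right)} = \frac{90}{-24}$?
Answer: $- \frac{31625}{4} \approx -7906.3$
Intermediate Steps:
$p{\left(b \right)} = - \frac{15}{4}$ ($p{\left(b \right)} = 90 \left(- \frac{1}{24}\right) = - \frac{15}{4}$)
$S{\left(B \right)} = 1$
$\left(\left(S{\left(H{\left(-6,N \right)} \right)} - p{\left(-119 \right)}\right) + 23362\right) - 31273 = \left(\left(1 - - \frac{15}{4}\right) + 23362\right) - 31273 = \left(\left(1 + \frac{15}{4}\right) + 23362\right) - 31273 = \left(\frac{19}{4} + 23362\right) - 31273 = \frac{93467}{4} - 31273 = - \frac{31625}{4}$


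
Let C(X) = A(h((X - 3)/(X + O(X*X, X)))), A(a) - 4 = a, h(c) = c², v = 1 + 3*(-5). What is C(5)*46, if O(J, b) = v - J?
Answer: 53222/289 ≈ 184.16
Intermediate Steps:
v = -14 (v = 1 - 15 = -14)
O(J, b) = -14 - J
A(a) = 4 + a
C(X) = 4 + (-3 + X)²/(-14 + X - X²)² (C(X) = 4 + ((X - 3)/(X + (-14 - X*X)))² = 4 + ((-3 + X)/(X + (-14 - X²)))² = 4 + ((-3 + X)/(-14 + X - X²))² = 4 + (-3 + X)²/(-14 + X - X²)²)
C(5)*46 = (4 + (-3 + 5)²/(14 + 5² - 1*5)²)*46 = (4 + 2²/(14 + 25 - 5)²)*46 = (4 + 4/34²)*46 = (4 + 4*(1/1156))*46 = (4 + 1/289)*46 = (1157/289)*46 = 53222/289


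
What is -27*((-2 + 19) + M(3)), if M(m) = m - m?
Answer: -459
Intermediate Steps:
M(m) = 0
-27*((-2 + 19) + M(3)) = -27*((-2 + 19) + 0) = -27*(17 + 0) = -27*17 = -459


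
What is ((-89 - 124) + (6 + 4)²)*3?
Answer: -339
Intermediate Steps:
((-89 - 124) + (6 + 4)²)*3 = (-213 + 10²)*3 = (-213 + 100)*3 = -113*3 = -339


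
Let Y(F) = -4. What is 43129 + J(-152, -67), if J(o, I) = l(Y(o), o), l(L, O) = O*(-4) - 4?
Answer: 43733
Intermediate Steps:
l(L, O) = -4 - 4*O (l(L, O) = -4*O - 4 = -4 - 4*O)
J(o, I) = -4 - 4*o
43129 + J(-152, -67) = 43129 + (-4 - 4*(-152)) = 43129 + (-4 + 608) = 43129 + 604 = 43733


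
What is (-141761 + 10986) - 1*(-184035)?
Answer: 53260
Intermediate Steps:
(-141761 + 10986) - 1*(-184035) = -130775 + 184035 = 53260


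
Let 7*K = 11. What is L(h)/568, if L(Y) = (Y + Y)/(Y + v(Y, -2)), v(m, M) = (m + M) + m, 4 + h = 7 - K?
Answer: 5/2272 ≈ 0.0022007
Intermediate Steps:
K = 11/7 (K = (1/7)*11 = 11/7 ≈ 1.5714)
h = 10/7 (h = -4 + (7 - 1*11/7) = -4 + (7 - 11/7) = -4 + 38/7 = 10/7 ≈ 1.4286)
v(m, M) = M + 2*m (v(m, M) = (M + m) + m = M + 2*m)
L(Y) = 2*Y/(-2 + 3*Y) (L(Y) = (Y + Y)/(Y + (-2 + 2*Y)) = (2*Y)/(-2 + 3*Y) = 2*Y/(-2 + 3*Y))
L(h)/568 = (2*(10/7)/(-2 + 3*(10/7)))/568 = (2*(10/7)/(-2 + 30/7))*(1/568) = (2*(10/7)/(16/7))*(1/568) = (2*(10/7)*(7/16))*(1/568) = (5/4)*(1/568) = 5/2272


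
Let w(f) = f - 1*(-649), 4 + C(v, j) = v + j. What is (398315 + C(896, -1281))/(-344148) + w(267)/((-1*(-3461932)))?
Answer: -57386563061/49642373914 ≈ -1.1560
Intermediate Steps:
C(v, j) = -4 + j + v (C(v, j) = -4 + (v + j) = -4 + (j + v) = -4 + j + v)
w(f) = 649 + f (w(f) = f + 649 = 649 + f)
(398315 + C(896, -1281))/(-344148) + w(267)/((-1*(-3461932))) = (398315 + (-4 - 1281 + 896))/(-344148) + (649 + 267)/((-1*(-3461932))) = (398315 - 389)*(-1/344148) + 916/3461932 = 397926*(-1/344148) + 916*(1/3461932) = -66321/57358 + 229/865483 = -57386563061/49642373914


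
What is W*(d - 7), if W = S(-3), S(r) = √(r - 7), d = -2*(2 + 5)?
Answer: -21*I*√10 ≈ -66.408*I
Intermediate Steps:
d = -14 (d = -2*7 = -14)
S(r) = √(-7 + r)
W = I*√10 (W = √(-7 - 3) = √(-10) = I*√10 ≈ 3.1623*I)
W*(d - 7) = (I*√10)*(-14 - 7) = (I*√10)*(-21) = -21*I*√10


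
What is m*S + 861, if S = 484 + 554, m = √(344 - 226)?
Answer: 861 + 1038*√118 ≈ 12137.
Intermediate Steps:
m = √118 ≈ 10.863
S = 1038
m*S + 861 = √118*1038 + 861 = 1038*√118 + 861 = 861 + 1038*√118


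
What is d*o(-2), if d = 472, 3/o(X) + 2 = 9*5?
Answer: 1416/43 ≈ 32.930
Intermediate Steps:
o(X) = 3/43 (o(X) = 3/(-2 + 9*5) = 3/(-2 + 45) = 3/43)
d*o(-2) = 472*(3/43) = 1416/43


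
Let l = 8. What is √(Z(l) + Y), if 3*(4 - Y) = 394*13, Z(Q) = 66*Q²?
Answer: √22686/3 ≈ 50.206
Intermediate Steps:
Y = -5110/3 (Y = 4 - 394*13/3 = 4 - ⅓*5122 = 4 - 5122/3 = -5110/3 ≈ -1703.3)
√(Z(l) + Y) = √(66*8² - 5110/3) = √(66*64 - 5110/3) = √(4224 - 5110/3) = √(7562/3) = √22686/3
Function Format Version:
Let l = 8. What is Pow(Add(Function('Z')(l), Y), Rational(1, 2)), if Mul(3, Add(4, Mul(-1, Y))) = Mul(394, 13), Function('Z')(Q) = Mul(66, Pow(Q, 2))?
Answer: Mul(Rational(1, 3), Pow(22686, Rational(1, 2))) ≈ 50.206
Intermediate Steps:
Y = Rational(-5110, 3) (Y = Add(4, Mul(Rational(-1, 3), Mul(394, 13))) = Add(4, Mul(Rational(-1, 3), 5122)) = Add(4, Rational(-5122, 3)) = Rational(-5110, 3) ≈ -1703.3)
Pow(Add(Function('Z')(l), Y), Rational(1, 2)) = Pow(Add(Mul(66, Pow(8, 2)), Rational(-5110, 3)), Rational(1, 2)) = Pow(Add(Mul(66, 64), Rational(-5110, 3)), Rational(1, 2)) = Pow(Add(4224, Rational(-5110, 3)), Rational(1, 2)) = Pow(Rational(7562, 3), Rational(1, 2)) = Mul(Rational(1, 3), Pow(22686, Rational(1, 2)))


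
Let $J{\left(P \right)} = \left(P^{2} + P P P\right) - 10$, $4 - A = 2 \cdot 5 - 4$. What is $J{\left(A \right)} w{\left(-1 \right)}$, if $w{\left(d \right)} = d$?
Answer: $14$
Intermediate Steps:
$A = -2$ ($A = 4 - \left(2 \cdot 5 - 4\right) = 4 - \left(10 - 4\right) = 4 - 6 = -2$)
$J{\left(P \right)} = -10 + P^{2} + P^{3}$ ($J{\left(P \right)} = \left(P^{2} + P^{2} P\right) - 10 = \left(P^{2} + P^{3}\right) - 10 = -10 + P^{2} + P^{3}$)
$J{\left(A \right)} w{\left(-1 \right)} = \left(-10 + \left(-2\right)^{2} + \left(-2\right)^{3}\right) \left(-1\right) = \left(-10 + 4 - 8\right) \left(-1\right) = \left(-14\right) \left(-1\right) = 14$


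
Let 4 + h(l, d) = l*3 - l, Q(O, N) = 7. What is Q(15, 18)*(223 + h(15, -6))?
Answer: 1743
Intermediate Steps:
h(l, d) = -4 + 2*l (h(l, d) = -4 + (l*3 - l) = -4 + (3*l - l) = -4 + 2*l)
Q(15, 18)*(223 + h(15, -6)) = 7*(223 + (-4 + 2*15)) = 7*(223 + (-4 + 30)) = 7*(223 + 26) = 7*249 = 1743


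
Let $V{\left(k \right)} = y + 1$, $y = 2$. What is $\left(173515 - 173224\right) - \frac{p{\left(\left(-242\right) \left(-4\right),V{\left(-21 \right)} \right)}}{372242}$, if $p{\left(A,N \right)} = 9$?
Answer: $\frac{108322413}{372242} \approx 291.0$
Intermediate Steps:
$V{\left(k \right)} = 3$ ($V{\left(k \right)} = 2 + 1 = 3$)
$\left(173515 - 173224\right) - \frac{p{\left(\left(-242\right) \left(-4\right),V{\left(-21 \right)} \right)}}{372242} = \left(173515 - 173224\right) - \frac{9}{372242} = \left(173515 - 173224\right) - 9 \cdot \frac{1}{372242} = 291 - \frac{9}{372242} = \frac{108322413}{372242}$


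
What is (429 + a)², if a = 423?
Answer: 725904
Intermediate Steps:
(429 + a)² = (429 + 423)² = 852² = 725904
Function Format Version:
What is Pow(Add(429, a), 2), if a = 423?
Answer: 725904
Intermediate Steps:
Pow(Add(429, a), 2) = Pow(Add(429, 423), 2) = Pow(852, 2) = 725904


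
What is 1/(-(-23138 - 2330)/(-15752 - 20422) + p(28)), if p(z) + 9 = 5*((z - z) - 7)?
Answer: -18087/808562 ≈ -0.022369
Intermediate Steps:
p(z) = -44 (p(z) = -9 + 5*((z - z) - 7) = -9 + 5*(0 - 7) = -9 + 5*(-7) = -9 - 35 = -44)
1/(-(-23138 - 2330)/(-15752 - 20422) + p(28)) = 1/(-(-23138 - 2330)/(-15752 - 20422) - 44) = 1/(-(-25468)/(-36174) - 44) = 1/(-(-25468)*(-1)/36174 - 44) = 1/(-1*12734/18087 - 44) = 1/(-12734/18087 - 44) = 1/(-808562/18087) = -18087/808562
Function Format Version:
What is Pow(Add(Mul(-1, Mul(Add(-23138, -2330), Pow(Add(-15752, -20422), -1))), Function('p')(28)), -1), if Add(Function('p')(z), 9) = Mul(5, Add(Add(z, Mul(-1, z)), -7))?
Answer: Rational(-18087, 808562) ≈ -0.022369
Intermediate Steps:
Function('p')(z) = -44 (Function('p')(z) = Add(-9, Mul(5, Add(Add(z, Mul(-1, z)), -7))) = Add(-9, Mul(5, Add(0, -7))) = Add(-9, Mul(5, -7)) = Add(-9, -35) = -44)
Pow(Add(Mul(-1, Mul(Add(-23138, -2330), Pow(Add(-15752, -20422), -1))), Function('p')(28)), -1) = Pow(Add(Mul(-1, Mul(Add(-23138, -2330), Pow(Add(-15752, -20422), -1))), -44), -1) = Pow(Add(Mul(-1, Mul(-25468, Pow(-36174, -1))), -44), -1) = Pow(Add(Mul(-1, Mul(-25468, Rational(-1, 36174))), -44), -1) = Pow(Add(Mul(-1, Rational(12734, 18087)), -44), -1) = Pow(Add(Rational(-12734, 18087), -44), -1) = Pow(Rational(-808562, 18087), -1) = Rational(-18087, 808562)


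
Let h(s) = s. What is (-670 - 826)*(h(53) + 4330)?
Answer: -6556968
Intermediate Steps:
(-670 - 826)*(h(53) + 4330) = (-670 - 826)*(53 + 4330) = -1496*4383 = -6556968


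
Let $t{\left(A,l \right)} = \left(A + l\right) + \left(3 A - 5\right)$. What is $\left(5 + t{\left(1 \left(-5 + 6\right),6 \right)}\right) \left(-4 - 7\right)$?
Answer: $-110$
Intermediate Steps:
$t{\left(A,l \right)} = -5 + l + 4 A$ ($t{\left(A,l \right)} = \left(A + l\right) + \left(-5 + 3 A\right) = -5 + l + 4 A$)
$\left(5 + t{\left(1 \left(-5 + 6\right),6 \right)}\right) \left(-4 - 7\right) = \left(5 + \left(-5 + 6 + 4 \cdot 1 \left(-5 + 6\right)\right)\right) \left(-4 - 7\right) = \left(5 + \left(-5 + 6 + 4 \cdot 1 \cdot 1\right)\right) \left(-11\right) = \left(5 + \left(-5 + 6 + 4 \cdot 1\right)\right) \left(-11\right) = \left(5 + \left(-5 + 6 + 4\right)\right) \left(-11\right) = \left(5 + 5\right) \left(-11\right) = 10 \left(-11\right) = -110$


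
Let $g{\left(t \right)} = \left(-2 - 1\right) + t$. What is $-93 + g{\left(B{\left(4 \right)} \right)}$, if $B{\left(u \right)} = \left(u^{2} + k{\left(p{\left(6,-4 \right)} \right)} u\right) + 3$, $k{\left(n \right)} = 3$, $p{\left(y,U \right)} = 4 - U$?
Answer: $-65$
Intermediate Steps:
$B{\left(u \right)} = 3 + u^{2} + 3 u$ ($B{\left(u \right)} = \left(u^{2} + 3 u\right) + 3 = 3 + u^{2} + 3 u$)
$g{\left(t \right)} = -3 + t$
$-93 + g{\left(B{\left(4 \right)} \right)} = -93 + \left(-3 + \left(3 + 4^{2} + 3 \cdot 4\right)\right) = -93 + \left(-3 + \left(3 + 16 + 12\right)\right) = -93 + \left(-3 + 31\right) = -93 + 28 = -65$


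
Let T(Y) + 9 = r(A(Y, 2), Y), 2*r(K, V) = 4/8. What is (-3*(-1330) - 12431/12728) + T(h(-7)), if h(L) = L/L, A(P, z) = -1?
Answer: 50660919/12728 ≈ 3980.3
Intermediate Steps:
h(L) = 1
r(K, V) = ¼ (r(K, V) = (4/8)/2 = (4*(⅛))/2 = (½)*(½) = ¼)
T(Y) = -35/4 (T(Y) = -9 + ¼ = -35/4)
(-3*(-1330) - 12431/12728) + T(h(-7)) = (-3*(-1330) - 12431/12728) - 35/4 = (3990 - 12431*1/12728) - 35/4 = (3990 - 12431/12728) - 35/4 = 50772289/12728 - 35/4 = 50660919/12728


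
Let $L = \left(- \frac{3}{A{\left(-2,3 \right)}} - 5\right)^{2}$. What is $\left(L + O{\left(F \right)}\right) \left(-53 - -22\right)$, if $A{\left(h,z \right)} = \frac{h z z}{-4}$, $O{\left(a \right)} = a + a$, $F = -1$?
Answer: $- \frac{8401}{9} \approx -933.44$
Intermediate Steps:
$O{\left(a \right)} = 2 a$
$A{\left(h,z \right)} = - \frac{h z^{2}}{4}$ ($A{\left(h,z \right)} = h z^{2} \left(- \frac{1}{4}\right) = - \frac{h z^{2}}{4}$)
$L = \frac{289}{9}$ ($L = \left(- \frac{3}{\left(- \frac{1}{4}\right) \left(-2\right) 3^{2}} - 5\right)^{2} = \left(- \frac{3}{\left(- \frac{1}{4}\right) \left(-2\right) 9} - 5\right)^{2} = \left(- \frac{3}{\frac{9}{2}} - 5\right)^{2} = \left(\left(-3\right) \frac{2}{9} - 5\right)^{2} = \left(- \frac{2}{3} - 5\right)^{2} = \left(- \frac{17}{3}\right)^{2} = \frac{289}{9} \approx 32.111$)
$\left(L + O{\left(F \right)}\right) \left(-53 - -22\right) = \left(\frac{289}{9} + 2 \left(-1\right)\right) \left(-53 - -22\right) = \left(\frac{289}{9} - 2\right) \left(-53 + 22\right) = \frac{271}{9} \left(-31\right) = - \frac{8401}{9}$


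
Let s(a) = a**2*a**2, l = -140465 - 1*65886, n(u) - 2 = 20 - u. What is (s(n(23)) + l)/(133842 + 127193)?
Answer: -41270/52207 ≈ -0.79051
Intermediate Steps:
n(u) = 22 - u (n(u) = 2 + (20 - u) = 22 - u)
l = -206351 (l = -140465 - 65886 = -206351)
s(a) = a**4
(s(n(23)) + l)/(133842 + 127193) = ((22 - 1*23)**4 - 206351)/(133842 + 127193) = ((22 - 23)**4 - 206351)/261035 = ((-1)**4 - 206351)*(1/261035) = (1 - 206351)*(1/261035) = -206350*1/261035 = -41270/52207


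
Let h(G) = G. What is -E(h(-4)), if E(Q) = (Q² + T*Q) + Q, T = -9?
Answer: -48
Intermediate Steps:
E(Q) = Q² - 8*Q (E(Q) = (Q² - 9*Q) + Q = Q² - 8*Q)
-E(h(-4)) = -(-4)*(-8 - 4) = -(-4)*(-12) = -1*48 = -48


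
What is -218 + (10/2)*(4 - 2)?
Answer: -208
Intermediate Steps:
-218 + (10/2)*(4 - 2) = -218 + (10*(½))*2 = -218 + 5*2 = -218 + 10 = -208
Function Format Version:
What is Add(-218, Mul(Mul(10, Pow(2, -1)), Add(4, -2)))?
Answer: -208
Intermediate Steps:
Add(-218, Mul(Mul(10, Pow(2, -1)), Add(4, -2))) = Add(-218, Mul(Mul(10, Rational(1, 2)), 2)) = Add(-218, Mul(5, 2)) = Add(-218, 10) = -208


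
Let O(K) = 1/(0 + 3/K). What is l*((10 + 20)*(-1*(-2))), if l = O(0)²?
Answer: 0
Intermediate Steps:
O(K) = K/3 (O(K) = 1/(3/K) = K/3)
l = 0 (l = ((⅓)*0)² = 0² = 0)
l*((10 + 20)*(-1*(-2))) = 0*((10 + 20)*(-1*(-2))) = 0*(30*2) = 0*60 = 0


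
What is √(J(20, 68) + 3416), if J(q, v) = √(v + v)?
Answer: √(3416 + 2*√34) ≈ 58.546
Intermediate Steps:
J(q, v) = √2*√v (J(q, v) = √(2*v) = √2*√v)
√(J(20, 68) + 3416) = √(√2*√68 + 3416) = √(√2*(2*√17) + 3416) = √(2*√34 + 3416) = √(3416 + 2*√34)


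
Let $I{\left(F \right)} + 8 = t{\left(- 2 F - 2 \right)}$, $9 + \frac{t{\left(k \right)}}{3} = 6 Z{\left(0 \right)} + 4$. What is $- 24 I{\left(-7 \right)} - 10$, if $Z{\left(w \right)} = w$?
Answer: $542$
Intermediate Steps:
$t{\left(k \right)} = -15$ ($t{\left(k \right)} = -27 + 3 \left(6 \cdot 0 + 4\right) = -27 + 3 \left(0 + 4\right) = -27 + 3 \cdot 4 = -27 + 12 = -15$)
$I{\left(F \right)} = -23$ ($I{\left(F \right)} = -8 - 15 = -23$)
$- 24 I{\left(-7 \right)} - 10 = \left(-24\right) \left(-23\right) - 10 = 552 - 10 = 542$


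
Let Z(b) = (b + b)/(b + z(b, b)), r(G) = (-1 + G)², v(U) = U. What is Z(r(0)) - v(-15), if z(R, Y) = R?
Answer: 16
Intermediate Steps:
Z(b) = 1 (Z(b) = (b + b)/(b + b) = (2*b)/((2*b)) = (2*b)*(1/(2*b)) = 1)
Z(r(0)) - v(-15) = 1 - 1*(-15) = 1 + 15 = 16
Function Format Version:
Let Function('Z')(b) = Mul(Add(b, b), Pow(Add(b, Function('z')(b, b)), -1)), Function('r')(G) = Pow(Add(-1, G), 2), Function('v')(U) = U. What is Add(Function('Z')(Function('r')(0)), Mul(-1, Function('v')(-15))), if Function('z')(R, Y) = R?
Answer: 16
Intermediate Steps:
Function('Z')(b) = 1 (Function('Z')(b) = Mul(Add(b, b), Pow(Add(b, b), -1)) = Mul(Mul(2, b), Pow(Mul(2, b), -1)) = Mul(Mul(2, b), Mul(Rational(1, 2), Pow(b, -1))) = 1)
Add(Function('Z')(Function('r')(0)), Mul(-1, Function('v')(-15))) = Add(1, Mul(-1, -15)) = Add(1, 15) = 16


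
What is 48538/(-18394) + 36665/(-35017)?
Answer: -1187035578/322051349 ≈ -3.6859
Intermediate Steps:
48538/(-18394) + 36665/(-35017) = 48538*(-1/18394) + 36665*(-1/35017) = -24269/9197 - 36665/35017 = -1187035578/322051349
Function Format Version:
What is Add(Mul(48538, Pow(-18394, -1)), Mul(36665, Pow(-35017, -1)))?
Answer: Rational(-1187035578, 322051349) ≈ -3.6859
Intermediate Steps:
Add(Mul(48538, Pow(-18394, -1)), Mul(36665, Pow(-35017, -1))) = Add(Mul(48538, Rational(-1, 18394)), Mul(36665, Rational(-1, 35017))) = Add(Rational(-24269, 9197), Rational(-36665, 35017)) = Rational(-1187035578, 322051349)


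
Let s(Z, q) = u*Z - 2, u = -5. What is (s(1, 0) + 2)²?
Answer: 25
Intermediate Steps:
s(Z, q) = -2 - 5*Z (s(Z, q) = -5*Z - 2 = -2 - 5*Z)
(s(1, 0) + 2)² = ((-2 - 5*1) + 2)² = ((-2 - 5) + 2)² = (-7 + 2)² = (-5)² = 25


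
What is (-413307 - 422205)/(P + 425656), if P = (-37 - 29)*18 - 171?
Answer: -26952/13687 ≈ -1.9692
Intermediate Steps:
P = -1359 (P = -66*18 - 171 = -1188 - 171 = -1359)
(-413307 - 422205)/(P + 425656) = (-413307 - 422205)/(-1359 + 425656) = -835512/424297 = -835512*1/424297 = -26952/13687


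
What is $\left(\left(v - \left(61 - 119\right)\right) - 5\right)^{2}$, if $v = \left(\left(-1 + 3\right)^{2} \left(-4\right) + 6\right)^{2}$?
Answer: $23409$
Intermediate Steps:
$v = 100$ ($v = \left(2^{2} \left(-4\right) + 6\right)^{2} = \left(4 \left(-4\right) + 6\right)^{2} = \left(-16 + 6\right)^{2} = \left(-10\right)^{2} = 100$)
$\left(\left(v - \left(61 - 119\right)\right) - 5\right)^{2} = \left(\left(100 - \left(61 - 119\right)\right) - 5\right)^{2} = \left(\left(100 - -58\right) - 5\right)^{2} = \left(\left(100 + 58\right) - 5\right)^{2} = \left(158 - 5\right)^{2} = 153^{2} = 23409$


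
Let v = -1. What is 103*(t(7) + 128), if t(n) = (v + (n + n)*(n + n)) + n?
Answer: 33990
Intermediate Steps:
t(n) = -1 + n + 4*n² (t(n) = (-1 + (n + n)*(n + n)) + n = (-1 + (2*n)*(2*n)) + n = (-1 + 4*n²) + n = -1 + n + 4*n²)
103*(t(7) + 128) = 103*((-1 + 7 + 4*7²) + 128) = 103*((-1 + 7 + 4*49) + 128) = 103*((-1 + 7 + 196) + 128) = 103*(202 + 128) = 103*330 = 33990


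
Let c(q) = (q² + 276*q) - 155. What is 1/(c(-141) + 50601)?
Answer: 1/31411 ≈ 3.1836e-5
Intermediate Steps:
c(q) = -155 + q² + 276*q
1/(c(-141) + 50601) = 1/((-155 + (-141)² + 276*(-141)) + 50601) = 1/((-155 + 19881 - 38916) + 50601) = 1/(-19190 + 50601) = 1/31411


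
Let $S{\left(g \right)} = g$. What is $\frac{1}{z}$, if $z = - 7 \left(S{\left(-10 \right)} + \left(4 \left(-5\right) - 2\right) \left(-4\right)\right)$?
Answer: $- \frac{1}{546} \approx -0.0018315$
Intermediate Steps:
$z = -546$ ($z = - 7 \left(-10 + \left(4 \left(-5\right) - 2\right) \left(-4\right)\right) = - 7 \left(-10 + \left(-20 - 2\right) \left(-4\right)\right) = - 7 \left(-10 - -88\right) = - 7 \left(-10 + 88\right) = \left(-7\right) 78 = -546$)
$\frac{1}{z} = \frac{1}{-546} = - \frac{1}{546}$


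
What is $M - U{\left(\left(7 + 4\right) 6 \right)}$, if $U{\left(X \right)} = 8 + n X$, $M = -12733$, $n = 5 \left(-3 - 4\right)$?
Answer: $-10431$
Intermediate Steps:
$n = -35$ ($n = 5 \left(-7\right) = -35$)
$U{\left(X \right)} = 8 - 35 X$
$M - U{\left(\left(7 + 4\right) 6 \right)} = -12733 - \left(8 - 35 \left(7 + 4\right) 6\right) = -12733 - \left(8 - 35 \cdot 11 \cdot 6\right) = -12733 - \left(8 - 2310\right) = -12733 - -2302 = -12733 + 2302 = -10431$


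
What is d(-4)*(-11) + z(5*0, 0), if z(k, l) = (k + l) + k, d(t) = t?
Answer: 44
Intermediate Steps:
z(k, l) = l + 2*k
d(-4)*(-11) + z(5*0, 0) = -4*(-11) + (0 + 2*(5*0)) = 44 + (0 + 2*0) = 44 + (0 + 0) = 44 + 0 = 44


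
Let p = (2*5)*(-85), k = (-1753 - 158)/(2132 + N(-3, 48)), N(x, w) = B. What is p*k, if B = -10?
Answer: 812175/1061 ≈ 765.48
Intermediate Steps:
N(x, w) = -10
k = -1911/2122 (k = (-1753 - 158)/(2132 - 10) = -1911/2122 ≈ -0.90057)
p = -850 (p = 10*(-85) = -850)
p*k = -850*(-1911/2122) = 812175/1061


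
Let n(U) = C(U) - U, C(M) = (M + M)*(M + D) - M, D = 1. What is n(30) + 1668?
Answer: 3468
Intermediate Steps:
C(M) = -M + 2*M*(1 + M) (C(M) = (M + M)*(M + 1) - M = (2*M)*(1 + M) - M = 2*M*(1 + M) - M = -M + 2*M*(1 + M))
n(U) = -U + U*(1 + 2*U) (n(U) = U*(1 + 2*U) - U = -U + U*(1 + 2*U))
n(30) + 1668 = 2*30**2 + 1668 = 2*900 + 1668 = 1800 + 1668 = 3468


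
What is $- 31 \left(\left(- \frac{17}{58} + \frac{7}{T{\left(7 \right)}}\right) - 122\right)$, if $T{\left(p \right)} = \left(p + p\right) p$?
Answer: $\frac{769141}{203} \approx 3788.9$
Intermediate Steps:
$T{\left(p \right)} = 2 p^{2}$ ($T{\left(p \right)} = 2 p p = 2 p^{2}$)
$- 31 \left(\left(- \frac{17}{58} + \frac{7}{T{\left(7 \right)}}\right) - 122\right) = - 31 \left(\left(- \frac{17}{58} + \frac{7}{2 \cdot 7^{2}}\right) - 122\right) = - 31 \left(\left(\left(-17\right) \frac{1}{58} + \frac{7}{2 \cdot 49}\right) - 122\right) = - 31 \left(\left(- \frac{17}{58} + \frac{7}{98}\right) - 122\right) = - 31 \left(\left(- \frac{17}{58} + 7 \cdot \frac{1}{98}\right) - 122\right) = - 31 \left(\left(- \frac{17}{58} + \frac{1}{14}\right) - 122\right) = - 31 \left(- \frac{45}{203} - 122\right) = \left(-31\right) \left(- \frac{24811}{203}\right) = \frac{769141}{203}$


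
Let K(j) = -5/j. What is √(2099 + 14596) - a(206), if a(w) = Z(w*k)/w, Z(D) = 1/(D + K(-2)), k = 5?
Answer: -1/212695 + 3*√1855 ≈ 129.21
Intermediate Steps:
Z(D) = 1/(5/2 + D) (Z(D) = 1/(D - 5/(-2)) = 1/(D - 5*(-½)) = 1/(D + 5/2) = 1/(5/2 + D))
a(w) = 2/(w*(5 + 10*w)) (a(w) = (2/(5 + 2*(w*5)))/w = (2/(5 + 2*(5*w)))/w = (2/(5 + 10*w))/w = 2/(w*(5 + 10*w)))
√(2099 + 14596) - a(206) = √(2099 + 14596) - 2/(5*206*(1 + 2*206)) = √16695 - 2/(5*206*(1 + 412)) = 3*√1855 - 2/(5*206*413) = 3*√1855 - 1*1/212695 = 3*√1855 - 1/212695 = -1/212695 + 3*√1855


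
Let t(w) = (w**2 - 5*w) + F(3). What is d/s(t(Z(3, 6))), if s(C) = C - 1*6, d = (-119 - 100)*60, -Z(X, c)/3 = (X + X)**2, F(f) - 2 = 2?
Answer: -6570/6101 ≈ -1.0769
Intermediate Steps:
F(f) = 4 (F(f) = 2 + 2 = 4)
Z(X, c) = -12*X**2 (Z(X, c) = -3*(X + X)**2 = -3*4*X**2 = -12*X**2)
t(w) = 4 + w**2 - 5*w (t(w) = (w**2 - 5*w) + 4 = 4 + w**2 - 5*w)
d = -13140 (d = -219*60 = -13140)
s(C) = -6 + C (s(C) = C - 6 = -6 + C)
d/s(t(Z(3, 6))) = -13140/(-6 + (4 + (-12*3**2)**2 - (-60)*3**2)) = -13140/(-6 + (4 + (-12*9)**2 - (-60)*9)) = -13140/(-6 + (4 + (-108)**2 - 5*(-108))) = -13140/(-6 + (4 + 11664 + 540)) = -13140/(-6 + 12208) = -13140/12202 = -13140*1/12202 = -6570/6101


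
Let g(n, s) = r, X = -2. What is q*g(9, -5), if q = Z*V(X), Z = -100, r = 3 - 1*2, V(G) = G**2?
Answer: -400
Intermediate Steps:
r = 1 (r = 3 - 2 = 1)
g(n, s) = 1
q = -400 (q = -100*(-2)**2 = -100*4 = -400)
q*g(9, -5) = -400*1 = -400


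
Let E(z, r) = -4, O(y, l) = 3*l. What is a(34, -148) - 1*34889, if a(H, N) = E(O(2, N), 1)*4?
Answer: -34905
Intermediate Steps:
a(H, N) = -16 (a(H, N) = -4*4 = -16)
a(34, -148) - 1*34889 = -16 - 1*34889 = -16 - 34889 = -34905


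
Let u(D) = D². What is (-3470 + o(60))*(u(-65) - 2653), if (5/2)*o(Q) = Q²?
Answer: -3191160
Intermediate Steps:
o(Q) = 2*Q²/5
(-3470 + o(60))*(u(-65) - 2653) = (-3470 + (⅖)*60²)*((-65)² - 2653) = (-3470 + (⅖)*3600)*(4225 - 2653) = (-3470 + 1440)*1572 = -2030*1572 = -3191160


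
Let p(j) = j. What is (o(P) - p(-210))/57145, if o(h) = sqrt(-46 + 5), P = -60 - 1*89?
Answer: 42/11429 + I*sqrt(41)/57145 ≈ 0.0036749 + 0.00011205*I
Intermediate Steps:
P = -149 (P = -60 - 89 = -149)
o(h) = I*sqrt(41) (o(h) = sqrt(-41) = I*sqrt(41))
(o(P) - p(-210))/57145 = (I*sqrt(41) - 1*(-210))/57145 = (I*sqrt(41) + 210)*(1/57145) = (210 + I*sqrt(41))*(1/57145) = 42/11429 + I*sqrt(41)/57145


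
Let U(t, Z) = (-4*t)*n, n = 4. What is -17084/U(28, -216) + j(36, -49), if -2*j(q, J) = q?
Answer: 2255/112 ≈ 20.134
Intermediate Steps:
U(t, Z) = -16*t (U(t, Z) = -4*t*4 = -16*t)
j(q, J) = -q/2
-17084/U(28, -216) + j(36, -49) = -17084/((-16*28)) - ½*36 = -17084/(-448) - 18 = -17084*(-1/448) - 18 = 4271/112 - 18 = 2255/112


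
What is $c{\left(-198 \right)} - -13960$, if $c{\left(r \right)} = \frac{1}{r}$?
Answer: $\frac{2764079}{198} \approx 13960.0$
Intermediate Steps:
$c{\left(-198 \right)} - -13960 = \frac{1}{-198} - -13960 = - \frac{1}{198} + 13960 = \frac{2764079}{198}$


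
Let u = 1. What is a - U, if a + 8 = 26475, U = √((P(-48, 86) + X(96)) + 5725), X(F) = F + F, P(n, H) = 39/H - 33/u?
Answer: 26467 - √43521418/86 ≈ 26390.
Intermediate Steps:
P(n, H) = -33 + 39/H (P(n, H) = 39/H - 33/1 = 39/H - 33*1 = 39/H - 33 = -33 + 39/H)
X(F) = 2*F
U = √43521418/86 (U = √(((-33 + 39/86) + 2*96) + 5725) = √(((-33 + 39*(1/86)) + 192) + 5725) = √(((-33 + 39/86) + 192) + 5725) = √((-2799/86 + 192) + 5725) = √(13713/86 + 5725) = √(506063/86) = √43521418/86 ≈ 76.710)
a = 26467 (a = -8 + 26475 = 26467)
a - U = 26467 - √43521418/86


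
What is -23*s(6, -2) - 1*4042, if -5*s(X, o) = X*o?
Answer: -20486/5 ≈ -4097.2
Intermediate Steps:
s(X, o) = -X*o/5
-23*s(6, -2) - 1*4042 = -(-23)*6*(-2)/5 - 1*4042 = -23*12/5 - 4042 = -276/5 - 4042 = -20486/5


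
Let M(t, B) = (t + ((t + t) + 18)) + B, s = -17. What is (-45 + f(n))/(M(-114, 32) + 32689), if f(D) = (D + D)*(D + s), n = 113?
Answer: 7217/10799 ≈ 0.66830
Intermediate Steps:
M(t, B) = 18 + B + 3*t (M(t, B) = (t + (2*t + 18)) + B = (t + (18 + 2*t)) + B = (18 + 3*t) + B = 18 + B + 3*t)
f(D) = 2*D*(-17 + D) (f(D) = (D + D)*(D - 17) = (2*D)*(-17 + D) = 2*D*(-17 + D))
(-45 + f(n))/(M(-114, 32) + 32689) = (-45 + 2*113*(-17 + 113))/((18 + 32 + 3*(-114)) + 32689) = (-45 + 2*113*96)/((18 + 32 - 342) + 32689) = (-45 + 21696)/(-292 + 32689) = 21651/32397 = 21651*(1/32397) = 7217/10799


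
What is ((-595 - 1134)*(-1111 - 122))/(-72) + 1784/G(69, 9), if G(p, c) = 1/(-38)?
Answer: -779209/8 ≈ -97401.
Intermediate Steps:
G(p, c) = -1/38
((-595 - 1134)*(-1111 - 122))/(-72) + 1784/G(69, 9) = ((-595 - 1134)*(-1111 - 122))/(-72) + 1784/(-1/38) = -1729*(-1233)*(-1/72) + 1784*(-38) = 2131857*(-1/72) - 67792 = -236873/8 - 67792 = -779209/8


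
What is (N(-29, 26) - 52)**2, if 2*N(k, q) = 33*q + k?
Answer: 525625/4 ≈ 1.3141e+5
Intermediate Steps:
N(k, q) = k/2 + 33*q/2 (N(k, q) = (33*q + k)/2 = (k + 33*q)/2 = k/2 + 33*q/2)
(N(-29, 26) - 52)**2 = (((1/2)*(-29) + (33/2)*26) - 52)**2 = ((-29/2 + 429) - 52)**2 = (829/2 - 52)**2 = (725/2)**2 = 525625/4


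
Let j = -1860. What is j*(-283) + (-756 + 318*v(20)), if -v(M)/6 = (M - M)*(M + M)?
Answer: 525624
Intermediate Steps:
v(M) = 0 (v(M) = -6*(M - M)*(M + M) = -0*2*M = -6*0 = 0)
j*(-283) + (-756 + 318*v(20)) = -1860*(-283) + (-756 + 318*0) = 526380 + (-756 + 0) = 526380 - 756 = 525624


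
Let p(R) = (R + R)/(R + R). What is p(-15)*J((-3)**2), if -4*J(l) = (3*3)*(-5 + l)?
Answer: -9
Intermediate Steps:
p(R) = 1 (p(R) = (2*R)/((2*R)) = (2*R)*(1/(2*R)) = 1)
J(l) = 45/4 - 9*l/4 (J(l) = -3*3*(-5 + l)/4 = -9*(-5 + l)/4 = -(-45 + 9*l)/4 = 45/4 - 9*l/4)
p(-15)*J((-3)**2) = 1*(45/4 - 9/4*(-3)**2) = 1*(45/4 - 9/4*9) = 1*(45/4 - 81/4) = 1*(-9) = -9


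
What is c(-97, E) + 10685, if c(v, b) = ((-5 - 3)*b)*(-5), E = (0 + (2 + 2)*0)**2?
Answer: 10685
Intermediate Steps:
E = 0 (E = (0 + 4*0)**2 = (0 + 0)**2 = 0**2 = 0)
c(v, b) = 40*b (c(v, b) = -8*b*(-5) = 40*b)
c(-97, E) + 10685 = 40*0 + 10685 = 0 + 10685 = 10685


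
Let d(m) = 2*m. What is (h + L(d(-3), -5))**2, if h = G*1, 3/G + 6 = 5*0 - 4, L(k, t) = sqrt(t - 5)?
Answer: (3 - 10*I*sqrt(10))**2/100 ≈ -9.91 - 1.8974*I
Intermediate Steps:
L(k, t) = sqrt(-5 + t)
G = -3/10 (G = 3/(-6 + (5*0 - 4)) = 3/(-6 + (0 - 4)) = 3/(-6 - 4) = 3/(-10) = 3*(-1/10) = -3/10 ≈ -0.30000)
h = -3/10 (h = -3/10*1 = -3/10 ≈ -0.30000)
(h + L(d(-3), -5))**2 = (-3/10 + sqrt(-5 - 5))**2 = (-3/10 + sqrt(-10))**2 = (-3/10 + I*sqrt(10))**2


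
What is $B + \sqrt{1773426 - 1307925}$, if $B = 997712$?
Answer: $997712 + \sqrt{465501} \approx 9.9839 \cdot 10^{5}$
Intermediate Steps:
$B + \sqrt{1773426 - 1307925} = 997712 + \sqrt{1773426 - 1307925} = 997712 + \sqrt{465501}$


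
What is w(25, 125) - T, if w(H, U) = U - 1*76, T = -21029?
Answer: 21078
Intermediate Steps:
w(H, U) = -76 + U (w(H, U) = U - 76 = -76 + U)
w(25, 125) - T = (-76 + 125) - 1*(-21029) = 49 + 21029 = 21078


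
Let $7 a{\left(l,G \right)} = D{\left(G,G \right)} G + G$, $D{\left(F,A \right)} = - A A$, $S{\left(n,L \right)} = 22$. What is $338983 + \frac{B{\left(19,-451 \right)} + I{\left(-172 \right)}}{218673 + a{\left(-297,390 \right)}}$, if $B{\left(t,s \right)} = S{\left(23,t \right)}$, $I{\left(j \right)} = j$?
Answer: $\frac{6529705122589}{19262633} \approx 3.3898 \cdot 10^{5}$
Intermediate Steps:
$B{\left(t,s \right)} = 22$
$D{\left(F,A \right)} = - A^{2}$
$a{\left(l,G \right)} = - \frac{G^{3}}{7} + \frac{G}{7}$ ($a{\left(l,G \right)} = \frac{- G^{2} G + G}{7} = \frac{- G^{3} + G}{7} = \frac{G - G^{3}}{7} = - \frac{G^{3}}{7} + \frac{G}{7}$)
$338983 + \frac{B{\left(19,-451 \right)} + I{\left(-172 \right)}}{218673 + a{\left(-297,390 \right)}} = 338983 + \frac{22 - 172}{218673 + \frac{1}{7} \cdot 390 \left(1 - 390^{2}\right)} = 338983 - \frac{150}{218673 + \frac{1}{7} \cdot 390 \left(1 - 152100\right)} = 338983 - \frac{150}{218673 + \frac{1}{7} \cdot 390 \left(-152099\right)} = 338983 - \frac{150}{218673 - \frac{59318610}{7}} = 338983 - \frac{150}{- \frac{57787899}{7}} = 338983 - - \frac{350}{19262633} = 338983 + \frac{350}{19262633} = \frac{6529705122589}{19262633}$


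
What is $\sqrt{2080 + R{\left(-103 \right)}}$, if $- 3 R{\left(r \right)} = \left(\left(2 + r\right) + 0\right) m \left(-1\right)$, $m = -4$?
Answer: $\frac{2 \sqrt{4983}}{3} \approx 47.06$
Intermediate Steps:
$R{\left(r \right)} = - \frac{8}{3} - \frac{4 r}{3}$ ($R{\left(r \right)} = - \frac{\left(\left(2 + r\right) + 0\right) \left(-4\right) \left(-1\right)}{3} = - \frac{\left(2 + r\right) \left(-4\right) \left(-1\right)}{3} = - \frac{\left(-8 - 4 r\right) \left(-1\right)}{3} = - \frac{8 + 4 r}{3} = - \frac{8}{3} - \frac{4 r}{3}$)
$\sqrt{2080 + R{\left(-103 \right)}} = \sqrt{2080 - - \frac{404}{3}} = \sqrt{2080 + \left(- \frac{8}{3} + \frac{412}{3}\right)} = \sqrt{2080 + \frac{404}{3}} = \sqrt{\frac{6644}{3}} = \frac{2 \sqrt{4983}}{3}$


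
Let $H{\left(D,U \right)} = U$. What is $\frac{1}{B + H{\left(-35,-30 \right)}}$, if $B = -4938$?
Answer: $- \frac{1}{4968} \approx -0.00020129$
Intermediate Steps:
$\frac{1}{B + H{\left(-35,-30 \right)}} = \frac{1}{-4938 - 30} = \frac{1}{-4968} = - \frac{1}{4968}$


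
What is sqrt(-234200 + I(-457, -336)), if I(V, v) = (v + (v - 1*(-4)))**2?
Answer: 2*sqrt(53006) ≈ 460.46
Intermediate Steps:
I(V, v) = (4 + 2*v)**2 (I(V, v) = (v + (v + 4))**2 = (v + (4 + v))**2 = (4 + 2*v)**2)
sqrt(-234200 + I(-457, -336)) = sqrt(-234200 + 4*(2 - 336)**2) = sqrt(-234200 + 4*(-334)**2) = sqrt(-234200 + 4*111556) = sqrt(-234200 + 446224) = sqrt(212024) = 2*sqrt(53006)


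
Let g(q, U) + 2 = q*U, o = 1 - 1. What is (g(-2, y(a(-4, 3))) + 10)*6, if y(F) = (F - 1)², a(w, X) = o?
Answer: 36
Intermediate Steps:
o = 0
a(w, X) = 0
y(F) = (-1 + F)²
g(q, U) = -2 + U*q (g(q, U) = -2 + q*U = -2 + U*q)
(g(-2, y(a(-4, 3))) + 10)*6 = ((-2 + (-1 + 0)²*(-2)) + 10)*6 = ((-2 + (-1)²*(-2)) + 10)*6 = ((-2 + 1*(-2)) + 10)*6 = ((-2 - 2) + 10)*6 = (-4 + 10)*6 = 6*6 = 36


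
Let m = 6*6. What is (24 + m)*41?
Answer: 2460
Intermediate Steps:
m = 36
(24 + m)*41 = (24 + 36)*41 = 60*41 = 2460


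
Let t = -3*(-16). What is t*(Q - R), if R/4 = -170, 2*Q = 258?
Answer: 38832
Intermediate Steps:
t = 48
Q = 129 (Q = (1/2)*258 = 129)
R = -680 (R = 4*(-170) = -680)
t*(Q - R) = 48*(129 - 1*(-680)) = 48*(129 + 680) = 48*809 = 38832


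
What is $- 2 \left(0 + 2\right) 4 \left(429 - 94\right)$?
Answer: $-5360$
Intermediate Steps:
$- 2 \left(0 + 2\right) 4 \left(429 - 94\right) = \left(-2\right) 2 \cdot 4 \cdot 335 = \left(-4\right) 4 \cdot 335 = \left(-16\right) 335 = -5360$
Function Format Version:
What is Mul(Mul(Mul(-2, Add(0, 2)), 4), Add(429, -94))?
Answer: -5360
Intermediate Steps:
Mul(Mul(Mul(-2, Add(0, 2)), 4), Add(429, -94)) = Mul(Mul(Mul(-2, 2), 4), 335) = Mul(Mul(-4, 4), 335) = Mul(-16, 335) = -5360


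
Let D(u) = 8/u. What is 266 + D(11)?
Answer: 2934/11 ≈ 266.73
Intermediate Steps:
266 + D(11) = 266 + 8/11 = 2934/11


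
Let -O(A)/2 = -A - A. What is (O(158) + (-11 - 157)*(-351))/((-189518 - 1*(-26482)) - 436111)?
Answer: -59600/599147 ≈ -0.099475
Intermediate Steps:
O(A) = 4*A (O(A) = -2*(-A - A) = -(-4)*A = 4*A)
(O(158) + (-11 - 157)*(-351))/((-189518 - 1*(-26482)) - 436111) = (4*158 + (-11 - 157)*(-351))/((-189518 - 1*(-26482)) - 436111) = (632 - 168*(-351))/((-189518 + 26482) - 436111) = (632 + 58968)/(-163036 - 436111) = 59600/(-599147) = 59600*(-1/599147) = -59600/599147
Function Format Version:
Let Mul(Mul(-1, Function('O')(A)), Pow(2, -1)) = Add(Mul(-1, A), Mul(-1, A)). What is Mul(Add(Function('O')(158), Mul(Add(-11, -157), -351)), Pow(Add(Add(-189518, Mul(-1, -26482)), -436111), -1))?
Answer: Rational(-59600, 599147) ≈ -0.099475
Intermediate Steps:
Function('O')(A) = Mul(4, A) (Function('O')(A) = Mul(-2, Add(Mul(-1, A), Mul(-1, A))) = Mul(-2, Mul(-2, A)) = Mul(4, A))
Mul(Add(Function('O')(158), Mul(Add(-11, -157), -351)), Pow(Add(Add(-189518, Mul(-1, -26482)), -436111), -1)) = Mul(Add(Mul(4, 158), Mul(Add(-11, -157), -351)), Pow(Add(Add(-189518, Mul(-1, -26482)), -436111), -1)) = Mul(Add(632, Mul(-168, -351)), Pow(Add(Add(-189518, 26482), -436111), -1)) = Mul(Add(632, 58968), Pow(Add(-163036, -436111), -1)) = Mul(59600, Pow(-599147, -1)) = Mul(59600, Rational(-1, 599147)) = Rational(-59600, 599147)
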